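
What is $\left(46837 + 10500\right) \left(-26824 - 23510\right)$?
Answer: $-2886000558$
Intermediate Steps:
$\left(46837 + 10500\right) \left(-26824 - 23510\right) = 57337 \left(-26824 - 23510\right) = 57337 \left(-50334\right) = -2886000558$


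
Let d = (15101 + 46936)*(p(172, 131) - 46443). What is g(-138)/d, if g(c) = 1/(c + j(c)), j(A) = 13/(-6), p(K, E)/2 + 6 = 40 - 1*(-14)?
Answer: 2/806022484533 ≈ 2.4813e-12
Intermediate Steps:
p(K, E) = 96 (p(K, E) = -12 + 2*(40 - 1*(-14)) = -12 + 2*(40 + 14) = -12 + 2*54 = -12 + 108 = 96)
j(A) = -13/6 (j(A) = 13*(-⅙) = -13/6)
g(c) = 1/(-13/6 + c) (g(c) = 1/(c - 13/6) = 1/(-13/6 + c))
d = -2875228839 (d = (15101 + 46936)*(96 - 46443) = 62037*(-46347) = -2875228839)
g(-138)/d = (6/(-13 + 6*(-138)))/(-2875228839) = (6/(-13 - 828))*(-1/2875228839) = (6/(-841))*(-1/2875228839) = (6*(-1/841))*(-1/2875228839) = -6/841*(-1/2875228839) = 2/806022484533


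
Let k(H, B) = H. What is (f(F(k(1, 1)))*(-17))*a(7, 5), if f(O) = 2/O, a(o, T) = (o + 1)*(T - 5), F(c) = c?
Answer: 0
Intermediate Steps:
a(o, T) = (1 + o)*(-5 + T)
(f(F(k(1, 1)))*(-17))*a(7, 5) = ((2/1)*(-17))*(-5 + 5 - 5*7 + 5*7) = ((2*1)*(-17))*(-5 + 5 - 35 + 35) = (2*(-17))*0 = -34*0 = 0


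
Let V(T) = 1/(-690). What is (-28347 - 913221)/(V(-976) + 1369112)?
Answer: -649681920/944687279 ≈ -0.68772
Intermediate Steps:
V(T) = -1/690
(-28347 - 913221)/(V(-976) + 1369112) = (-28347 - 913221)/(-1/690 + 1369112) = -941568/944687279/690 = -941568*690/944687279 = -649681920/944687279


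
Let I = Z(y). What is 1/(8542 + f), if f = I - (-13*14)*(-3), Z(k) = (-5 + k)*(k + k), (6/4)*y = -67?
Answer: 9/111896 ≈ 8.0432e-5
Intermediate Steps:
y = -134/3 (y = (⅔)*(-67) = -134/3 ≈ -44.667)
Z(k) = 2*k*(-5 + k) (Z(k) = (-5 + k)*(2*k) = 2*k*(-5 + k))
I = 39932/9 (I = 2*(-134/3)*(-5 - 134/3) = 2*(-134/3)*(-149/3) = 39932/9 ≈ 4436.9)
f = 35018/9 (f = 39932/9 - (-13*14)*(-3) = 39932/9 - (-182)*(-3) = 39932/9 - 1*546 = 39932/9 - 546 = 35018/9 ≈ 3890.9)
1/(8542 + f) = 1/(8542 + 35018/9) = 1/(111896/9) = 9/111896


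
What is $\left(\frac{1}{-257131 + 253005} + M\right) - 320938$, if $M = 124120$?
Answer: $- \frac{812071069}{4126} \approx -1.9682 \cdot 10^{5}$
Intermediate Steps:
$\left(\frac{1}{-257131 + 253005} + M\right) - 320938 = \left(\frac{1}{-257131 + 253005} + 124120\right) - 320938 = \left(\frac{1}{-4126} + 124120\right) - 320938 = \left(- \frac{1}{4126} + 124120\right) - 320938 = \frac{512119119}{4126} - 320938 = - \frac{812071069}{4126}$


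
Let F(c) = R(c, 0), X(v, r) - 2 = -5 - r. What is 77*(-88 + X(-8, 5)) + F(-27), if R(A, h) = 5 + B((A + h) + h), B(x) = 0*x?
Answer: -7387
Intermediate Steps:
B(x) = 0
X(v, r) = -3 - r (X(v, r) = 2 + (-5 - r) = -3 - r)
R(A, h) = 5 (R(A, h) = 5 + 0 = 5)
F(c) = 5
77*(-88 + X(-8, 5)) + F(-27) = 77*(-88 + (-3 - 1*5)) + 5 = 77*(-88 + (-3 - 5)) + 5 = 77*(-88 - 8) + 5 = 77*(-96) + 5 = -7392 + 5 = -7387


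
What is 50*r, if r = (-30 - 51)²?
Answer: 328050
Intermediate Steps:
r = 6561 (r = (-81)² = 6561)
50*r = 50*6561 = 328050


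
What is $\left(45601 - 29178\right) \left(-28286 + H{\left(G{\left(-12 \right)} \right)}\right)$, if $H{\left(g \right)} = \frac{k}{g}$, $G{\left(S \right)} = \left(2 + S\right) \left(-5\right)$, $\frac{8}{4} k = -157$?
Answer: $- \frac{46456676211}{100} \approx -4.6457 \cdot 10^{8}$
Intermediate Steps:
$k = - \frac{157}{2}$ ($k = \frac{1}{2} \left(-157\right) = - \frac{157}{2} \approx -78.5$)
$G{\left(S \right)} = -10 - 5 S$
$H{\left(g \right)} = - \frac{157}{2 g}$
$\left(45601 - 29178\right) \left(-28286 + H{\left(G{\left(-12 \right)} \right)}\right) = \left(45601 - 29178\right) \left(-28286 - \frac{157}{2 \left(-10 - -60\right)}\right) = 16423 \left(-28286 - \frac{157}{2 \left(-10 + 60\right)}\right) = 16423 \left(-28286 - \frac{157}{2 \cdot 50}\right) = 16423 \left(-28286 - \frac{157}{100}\right) = 16423 \left(- \frac{2828757}{100}\right) = - \frac{46456676211}{100}$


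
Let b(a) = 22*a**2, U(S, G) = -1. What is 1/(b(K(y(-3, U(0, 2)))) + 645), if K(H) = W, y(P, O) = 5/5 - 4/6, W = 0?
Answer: 1/645 ≈ 0.0015504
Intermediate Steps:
y(P, O) = 1/3 (y(P, O) = 5*(1/5) - 4*1/6 = 1 - 2/3 = 1/3)
K(H) = 0
1/(b(K(y(-3, U(0, 2)))) + 645) = 1/(22*0**2 + 645) = 1/(22*0 + 645) = 1/(0 + 645) = 1/645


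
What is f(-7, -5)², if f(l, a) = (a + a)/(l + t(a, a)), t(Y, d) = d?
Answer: 25/36 ≈ 0.69444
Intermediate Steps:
f(l, a) = 2*a/(a + l) (f(l, a) = (a + a)/(l + a) = (2*a)/(a + l) = 2*a/(a + l))
f(-7, -5)² = (2*(-5)/(-5 - 7))² = (2*(-5)/(-12))² = (2*(-5)*(-1/12))² = (⅚)² = 25/36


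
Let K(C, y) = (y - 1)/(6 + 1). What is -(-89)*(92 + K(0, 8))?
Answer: 8277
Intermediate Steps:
K(C, y) = -1/7 + y/7 (K(C, y) = (-1 + y)/7 = (-1 + y)*(1/7) = -1/7 + y/7)
-(-89)*(92 + K(0, 8)) = -(-89)*(92 + (-1/7 + (1/7)*8)) = -(-89)*(92 + (-1/7 + 8/7)) = -(-89)*(92 + 1) = -(-89)*93 = -1*(-8277) = 8277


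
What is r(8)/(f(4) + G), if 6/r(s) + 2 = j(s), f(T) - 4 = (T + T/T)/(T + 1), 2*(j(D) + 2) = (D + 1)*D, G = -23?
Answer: -1/96 ≈ -0.010417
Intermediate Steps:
j(D) = -2 + D*(1 + D)/2 (j(D) = -2 + ((D + 1)*D)/2 = -2 + ((1 + D)*D)/2 = -2 + (D*(1 + D))/2 = -2 + D*(1 + D)/2)
f(T) = 5 (f(T) = 4 + (T + T/T)/(T + 1) = 4 + (T + 1)/(1 + T) = 4 + (1 + T)/(1 + T) = 4 + 1 = 5)
r(s) = 6/(-4 + s/2 + s²/2) (r(s) = 6/(-2 + (-2 + s/2 + s²/2)) = 6/(-4 + s/2 + s²/2))
r(8)/(f(4) + G) = (12/(-8 + 8 + 8²))/(5 - 23) = (12/(-8 + 8 + 64))/(-18) = -2/(3*64) = -1/18*3/16 = -1/96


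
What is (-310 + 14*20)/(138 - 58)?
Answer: -3/8 ≈ -0.37500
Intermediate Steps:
(-310 + 14*20)/(138 - 58) = (-310 + 280)/80 = -30*1/80 = -3/8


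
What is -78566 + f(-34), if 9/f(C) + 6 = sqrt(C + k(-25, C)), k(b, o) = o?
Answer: -4085459/52 - 9*I*sqrt(17)/52 ≈ -78567.0 - 0.71361*I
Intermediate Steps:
f(C) = 9/(-6 + sqrt(2)*sqrt(C)) (f(C) = 9/(-6 + sqrt(C + C)) = 9/(-6 + sqrt(2*C)) = 9/(-6 + sqrt(2)*sqrt(C)))
-78566 + f(-34) = -78566 + 9/(-6 + sqrt(2)*sqrt(-34)) = -78566 + 9/(-6 + sqrt(2)*(I*sqrt(34))) = -78566 + 9/(-6 + 2*I*sqrt(17))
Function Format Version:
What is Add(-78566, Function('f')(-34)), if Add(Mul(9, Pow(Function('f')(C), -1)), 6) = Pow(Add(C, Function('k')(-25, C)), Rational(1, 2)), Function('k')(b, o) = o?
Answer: Add(Rational(-4085459, 52), Mul(Rational(-9, 52), I, Pow(17, Rational(1, 2)))) ≈ Add(-78567., Mul(-0.71361, I))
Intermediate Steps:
Function('f')(C) = Mul(9, Pow(Add(-6, Mul(Pow(2, Rational(1, 2)), Pow(C, Rational(1, 2)))), -1)) (Function('f')(C) = Mul(9, Pow(Add(-6, Pow(Add(C, C), Rational(1, 2))), -1)) = Mul(9, Pow(Add(-6, Pow(Mul(2, C), Rational(1, 2))), -1)) = Mul(9, Pow(Add(-6, Mul(Pow(2, Rational(1, 2)), Pow(C, Rational(1, 2)))), -1)))
Add(-78566, Function('f')(-34)) = Add(-78566, Mul(9, Pow(Add(-6, Mul(Pow(2, Rational(1, 2)), Pow(-34, Rational(1, 2)))), -1))) = Add(-78566, Mul(9, Pow(Add(-6, Mul(Pow(2, Rational(1, 2)), Mul(I, Pow(34, Rational(1, 2))))), -1))) = Add(-78566, Mul(9, Pow(Add(-6, Mul(2, I, Pow(17, Rational(1, 2)))), -1)))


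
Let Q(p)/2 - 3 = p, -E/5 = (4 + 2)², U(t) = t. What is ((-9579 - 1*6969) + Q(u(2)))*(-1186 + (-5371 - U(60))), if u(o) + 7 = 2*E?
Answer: 114315292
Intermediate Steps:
E = -180 (E = -5*(4 + 2)² = -5*6² = -5*36 = -180)
u(o) = -367 (u(o) = -7 + 2*(-180) = -7 - 360 = -367)
Q(p) = 6 + 2*p
((-9579 - 1*6969) + Q(u(2)))*(-1186 + (-5371 - U(60))) = ((-9579 - 1*6969) + (6 + 2*(-367)))*(-1186 + (-5371 - 1*60)) = ((-9579 - 6969) + (6 - 734))*(-1186 + (-5371 - 60)) = (-16548 - 728)*(-1186 - 5431) = -17276*(-6617) = 114315292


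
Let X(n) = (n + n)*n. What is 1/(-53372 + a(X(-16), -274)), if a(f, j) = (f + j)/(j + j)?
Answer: -274/14624047 ≈ -1.8736e-5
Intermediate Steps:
X(n) = 2*n² (X(n) = (2*n)*n = 2*n²)
a(f, j) = (f + j)/(2*j) (a(f, j) = (f + j)/((2*j)) = (f + j)*(1/(2*j)) = (f + j)/(2*j))
1/(-53372 + a(X(-16), -274)) = 1/(-53372 + (½)*(2*(-16)² - 274)/(-274)) = 1/(-53372 + (½)*(-1/274)*(2*256 - 274)) = 1/(-53372 + (½)*(-1/274)*(512 - 274)) = 1/(-53372 + (½)*(-1/274)*238) = 1/(-53372 - 119/274) = 1/(-14624047/274) = -274/14624047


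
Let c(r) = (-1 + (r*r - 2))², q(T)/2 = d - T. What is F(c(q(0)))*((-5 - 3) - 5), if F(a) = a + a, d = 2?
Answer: -4394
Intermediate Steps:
q(T) = 4 - 2*T (q(T) = 2*(2 - T) = 4 - 2*T)
c(r) = (-3 + r²)² (c(r) = (-1 + (r² - 2))² = (-1 + (-2 + r²))² = (-3 + r²)²)
F(a) = 2*a
F(c(q(0)))*((-5 - 3) - 5) = (2*(-3 + (4 - 2*0)²)²)*((-5 - 3) - 5) = (2*(-3 + (4 + 0)²)²)*(-8 - 5) = (2*(-3 + 4²)²)*(-13) = (2*(-3 + 16)²)*(-13) = (2*13²)*(-13) = (2*169)*(-13) = 338*(-13) = -4394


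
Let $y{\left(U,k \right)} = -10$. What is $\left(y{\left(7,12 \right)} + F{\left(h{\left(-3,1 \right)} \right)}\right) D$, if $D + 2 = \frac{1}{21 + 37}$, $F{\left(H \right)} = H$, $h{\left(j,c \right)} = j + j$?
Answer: $\frac{920}{29} \approx 31.724$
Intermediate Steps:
$h{\left(j,c \right)} = 2 j$
$D = - \frac{115}{58}$ ($D = -2 + \frac{1}{21 + 37} = -2 + \frac{1}{58} = - \frac{115}{58} \approx -1.9828$)
$\left(y{\left(7,12 \right)} + F{\left(h{\left(-3,1 \right)} \right)}\right) D = \left(-10 + 2 \left(-3\right)\right) \left(- \frac{115}{58}\right) = \left(-10 - 6\right) \left(- \frac{115}{58}\right) = \left(-16\right) \left(- \frac{115}{58}\right) = \frac{920}{29}$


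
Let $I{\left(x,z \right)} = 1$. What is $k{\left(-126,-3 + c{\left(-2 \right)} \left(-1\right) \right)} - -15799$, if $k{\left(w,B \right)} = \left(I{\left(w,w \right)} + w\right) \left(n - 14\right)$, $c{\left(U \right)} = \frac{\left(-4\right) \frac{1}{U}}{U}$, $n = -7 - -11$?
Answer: $17049$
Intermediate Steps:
$n = 4$ ($n = -7 + 11 = 4$)
$c{\left(U \right)} = - \frac{4}{U^{2}}$
$k{\left(w,B \right)} = -10 - 10 w$ ($k{\left(w,B \right)} = \left(1 + w\right) \left(4 - 14\right) = \left(1 + w\right) \left(-10\right) = -10 - 10 w$)
$k{\left(-126,-3 + c{\left(-2 \right)} \left(-1\right) \right)} - -15799 = \left(-10 - -1260\right) - -15799 = \left(-10 + 1260\right) + 15799 = 1250 + 15799 = 17049$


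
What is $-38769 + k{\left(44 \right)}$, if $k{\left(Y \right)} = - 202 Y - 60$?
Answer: $-47717$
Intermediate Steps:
$k{\left(Y \right)} = -60 - 202 Y$ ($k{\left(Y \right)} = - 202 Y - 60 = -60 - 202 Y$)
$-38769 + k{\left(44 \right)} = -38769 - 8948 = -47717$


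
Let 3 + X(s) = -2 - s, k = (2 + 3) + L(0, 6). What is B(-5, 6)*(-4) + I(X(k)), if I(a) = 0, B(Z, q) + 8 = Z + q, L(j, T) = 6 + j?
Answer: 28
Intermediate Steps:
B(Z, q) = -8 + Z + q (B(Z, q) = -8 + (Z + q) = -8 + Z + q)
k = 11 (k = (2 + 3) + (6 + 0) = 5 + 6 = 11)
X(s) = -5 - s (X(s) = -3 + (-2 - s) = -5 - s)
B(-5, 6)*(-4) + I(X(k)) = (-8 - 5 + 6)*(-4) + 0 = -7*(-4) + 0 = 28 + 0 = 28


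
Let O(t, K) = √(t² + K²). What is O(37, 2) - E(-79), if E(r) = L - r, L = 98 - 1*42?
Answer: -135 + √1373 ≈ -97.946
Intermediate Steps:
L = 56 (L = 98 - 42 = 56)
O(t, K) = √(K² + t²)
E(r) = 56 - r
O(37, 2) - E(-79) = √(2² + 37²) - (56 - 1*(-79)) = √(4 + 1369) - (56 + 79) = √1373 - 1*135 = √1373 - 135 = -135 + √1373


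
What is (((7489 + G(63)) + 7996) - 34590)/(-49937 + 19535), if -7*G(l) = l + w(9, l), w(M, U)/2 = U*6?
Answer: 9611/15201 ≈ 0.63226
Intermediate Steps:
w(M, U) = 12*U (w(M, U) = 2*(U*6) = 2*(6*U) = 12*U)
G(l) = -13*l/7 (G(l) = -(l + 12*l)/7 = -13*l/7)
(((7489 + G(63)) + 7996) - 34590)/(-49937 + 19535) = (((7489 - 13/7*63) + 7996) - 34590)/(-49937 + 19535) = (((7489 - 117) + 7996) - 34590)/(-30402) = ((7372 + 7996) - 34590)*(-1/30402) = (15368 - 34590)*(-1/30402) = -19222*(-1/30402) = 9611/15201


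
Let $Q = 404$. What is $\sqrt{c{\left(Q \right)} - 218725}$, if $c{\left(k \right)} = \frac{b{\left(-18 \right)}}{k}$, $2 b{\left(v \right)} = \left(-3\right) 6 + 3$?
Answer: $\frac{i \sqrt{35699422630}}{404} \approx 467.68 i$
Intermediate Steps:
$b{\left(v \right)} = - \frac{15}{2}$ ($b{\left(v \right)} = \frac{\left(-3\right) 6 + 3}{2} = \frac{-18 + 3}{2} = \frac{1}{2} \left(-15\right) = - \frac{15}{2}$)
$c{\left(k \right)} = - \frac{15}{2 k}$
$\sqrt{c{\left(Q \right)} - 218725} = \sqrt{- \frac{15}{2 \cdot 404} - 218725} = \sqrt{\left(- \frac{15}{2}\right) \frac{1}{404} - 218725} = \sqrt{- \frac{15}{808} - 218725} = \sqrt{- \frac{176729815}{808}} = \frac{i \sqrt{35699422630}}{404}$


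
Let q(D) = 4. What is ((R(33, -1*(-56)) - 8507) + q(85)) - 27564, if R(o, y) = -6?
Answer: -36073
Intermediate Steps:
((R(33, -1*(-56)) - 8507) + q(85)) - 27564 = ((-6 - 8507) + 4) - 27564 = (-8513 + 4) - 27564 = -8509 - 27564 = -36073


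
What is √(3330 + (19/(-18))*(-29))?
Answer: √120982/6 ≈ 57.971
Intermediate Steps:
√(3330 + (19/(-18))*(-29)) = √(3330 + (19*(-1/18))*(-29)) = √(3330 - 19/18*(-29)) = √(3330 + 551/18) = √(60491/18) = √120982/6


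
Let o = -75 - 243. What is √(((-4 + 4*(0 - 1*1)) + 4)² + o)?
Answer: I*√302 ≈ 17.378*I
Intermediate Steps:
o = -318
√(((-4 + 4*(0 - 1*1)) + 4)² + o) = √(((-4 + 4*(0 - 1*1)) + 4)² - 318) = √(((-4 + 4*(0 - 1)) + 4)² - 318) = √(((-4 + 4*(-1)) + 4)² - 318) = √(((-4 - 4) + 4)² - 318) = √((-8 + 4)² - 318) = √((-4)² - 318) = √(16 - 318) = √(-302) = I*√302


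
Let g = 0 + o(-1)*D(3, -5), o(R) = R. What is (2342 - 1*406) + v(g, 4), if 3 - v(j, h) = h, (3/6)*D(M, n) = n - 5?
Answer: 1935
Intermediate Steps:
D(M, n) = -10 + 2*n (D(M, n) = 2*(n - 5) = 2*(-5 + n) = -10 + 2*n)
g = 20 (g = 0 - (-10 + 2*(-5)) = 0 - (-10 - 10) = 0 - 1*(-20) = 0 + 20 = 20)
v(j, h) = 3 - h
(2342 - 1*406) + v(g, 4) = (2342 - 1*406) + (3 - 1*4) = (2342 - 406) + (3 - 4) = 1936 - 1 = 1935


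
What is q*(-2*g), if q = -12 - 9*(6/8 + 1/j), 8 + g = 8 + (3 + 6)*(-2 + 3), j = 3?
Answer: 783/2 ≈ 391.50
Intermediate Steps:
g = 9 (g = -8 + (8 + (3 + 6)*(-2 + 3)) = -8 + (8 + 9*1) = -8 + (8 + 9) = -8 + 17 = 9)
q = -87/4 (q = -12 - 9*(6/8 + 1/3) = -12 - 9*(6*(1/8) + 1*(1/3)) = -12 - 9*(3/4 + 1/3) = -12 - 9*13/12 = -12 - 39/4 = -87/4 ≈ -21.750)
q*(-2*g) = -(-87)*9/2 = -87/4*(-18) = 783/2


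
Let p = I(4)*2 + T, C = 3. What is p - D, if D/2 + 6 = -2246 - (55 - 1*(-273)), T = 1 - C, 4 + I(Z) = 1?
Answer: 5152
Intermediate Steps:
I(Z) = -3 (I(Z) = -4 + 1 = -3)
T = -2 (T = 1 - 1*3 = 1 - 3 = -2)
p = -8 (p = -3*2 - 2 = -6 - 2 = -8)
D = -5160 (D = -12 + 2*(-2246 - (55 - 1*(-273))) = -12 + 2*(-2246 - (55 + 273)) = -12 + 2*(-2246 - 1*328) = -12 + 2*(-2246 - 328) = -12 + 2*(-2574) = -12 - 5148 = -5160)
p - D = -8 - 1*(-5160) = -8 + 5160 = 5152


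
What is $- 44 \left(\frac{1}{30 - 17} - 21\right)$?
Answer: $\frac{11968}{13} \approx 920.62$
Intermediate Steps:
$- 44 \left(\frac{1}{30 - 17} - 21\right) = - 44 \left(\frac{1}{13} - 21\right) = \left(-44\right) \left(- \frac{272}{13}\right) = \frac{11968}{13}$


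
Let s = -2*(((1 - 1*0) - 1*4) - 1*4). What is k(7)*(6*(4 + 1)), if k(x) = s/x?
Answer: 60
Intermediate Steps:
s = 14 (s = -2*(((1 + 0) - 4) - 4) = -2*((1 - 4) - 4) = -2*(-3 - 4) = -2*(-7) = 14)
k(x) = 14/x
k(7)*(6*(4 + 1)) = (14/7)*(6*(4 + 1)) = (14*(⅐))*(6*5) = 2*30 = 60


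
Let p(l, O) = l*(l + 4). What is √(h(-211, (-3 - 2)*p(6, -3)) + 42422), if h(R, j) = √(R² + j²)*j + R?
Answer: √(42211 - 300*√134521) ≈ 260.42*I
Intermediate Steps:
p(l, O) = l*(4 + l)
h(R, j) = R + j*√(R² + j²) (h(R, j) = j*√(R² + j²) + R = R + j*√(R² + j²))
√(h(-211, (-3 - 2)*p(6, -3)) + 42422) = √((-211 + ((-3 - 2)*(6*(4 + 6)))*√((-211)² + ((-3 - 2)*(6*(4 + 6)))²)) + 42422) = √((-211 + (-30*10)*√(44521 + (-30*10)²)) + 42422) = √((-211 + (-5*60)*√(44521 + (-5*60)²)) + 42422) = √((-211 - 300*√(44521 + (-300)²)) + 42422) = √((-211 - 300*√(44521 + 90000)) + 42422) = √((-211 - 300*√134521) + 42422) = √(42211 - 300*√134521)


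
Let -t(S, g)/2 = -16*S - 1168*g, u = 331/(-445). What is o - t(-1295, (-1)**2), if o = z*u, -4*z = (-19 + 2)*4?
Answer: 17395653/445 ≈ 39091.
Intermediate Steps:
u = -331/445 (u = 331*(-1/445) = -331/445 ≈ -0.74382)
z = 17 (z = -(-19 + 2)*4/4 = -(-17)*4/4 = -1/4*(-68) = 17)
t(S, g) = 32*S + 2336*g (t(S, g) = -2*(-16*S - 1168*g) = -2*(-1168*g - 16*S) = 32*S + 2336*g)
o = -5627/445 (o = 17*(-331/445) = -5627/445 ≈ -12.645)
o - t(-1295, (-1)**2) = -5627/445 - (32*(-1295) + 2336*(-1)**2) = -5627/445 - (-41440 + 2336*1) = -5627/445 - (-41440 + 2336) = -5627/445 - 1*(-39104) = -5627/445 + 39104 = 17395653/445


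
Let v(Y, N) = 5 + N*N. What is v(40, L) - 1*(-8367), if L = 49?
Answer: 10773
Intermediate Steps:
v(Y, N) = 5 + N²
v(40, L) - 1*(-8367) = (5 + 49²) - 1*(-8367) = (5 + 2401) + 8367 = 2406 + 8367 = 10773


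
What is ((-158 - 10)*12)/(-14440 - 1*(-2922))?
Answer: 1008/5759 ≈ 0.17503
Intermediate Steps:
((-158 - 10)*12)/(-14440 - 1*(-2922)) = (-168*12)/(-14440 + 2922) = -2016/(-11518) = -2016*(-1/11518) = 1008/5759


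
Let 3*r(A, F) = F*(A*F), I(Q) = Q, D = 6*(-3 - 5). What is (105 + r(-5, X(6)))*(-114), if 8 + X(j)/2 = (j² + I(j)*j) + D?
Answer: 182590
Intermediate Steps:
D = -48 (D = 6*(-8) = -48)
X(j) = -112 + 4*j² (X(j) = -16 + 2*((j² + j*j) - 48) = -16 + 2*((j² + j²) - 48) = -16 + 2*(2*j² - 48) = -16 + 2*(-48 + 2*j²) = -16 + (-96 + 4*j²) = -112 + 4*j²)
r(A, F) = A*F²/3 (r(A, F) = (F*(A*F))/3 = (A*F²)/3 = A*F²/3)
(105 + r(-5, X(6)))*(-114) = (105 + (⅓)*(-5)*(-112 + 4*6²)²)*(-114) = (105 + (⅓)*(-5)*(-112 + 4*36)²)*(-114) = (105 + (⅓)*(-5)*(-112 + 144)²)*(-114) = (105 + (⅓)*(-5)*32²)*(-114) = (105 + (⅓)*(-5)*1024)*(-114) = (105 - 5120/3)*(-114) = -4805/3*(-114) = 182590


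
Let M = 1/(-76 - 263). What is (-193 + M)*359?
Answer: -23488652/339 ≈ -69288.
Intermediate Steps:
M = -1/339 (M = 1/(-339) = -1/339 ≈ -0.0029499)
(-193 + M)*359 = (-193 - 1/339)*359 = -65428/339*359 = -23488652/339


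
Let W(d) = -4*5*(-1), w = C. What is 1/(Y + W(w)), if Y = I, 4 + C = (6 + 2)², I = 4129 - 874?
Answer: 1/3275 ≈ 0.00030534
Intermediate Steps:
I = 3255
C = 60 (C = -4 + (6 + 2)² = -4 + 8² = -4 + 64 = 60)
Y = 3255
w = 60
W(d) = 20 (W(d) = -20*(-1) = 20)
1/(Y + W(w)) = 1/(3255 + 20) = 1/3275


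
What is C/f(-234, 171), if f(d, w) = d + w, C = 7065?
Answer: -785/7 ≈ -112.14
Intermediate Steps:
C/f(-234, 171) = 7065/(-234 + 171) = 7065/(-63) = 7065*(-1/63) = -785/7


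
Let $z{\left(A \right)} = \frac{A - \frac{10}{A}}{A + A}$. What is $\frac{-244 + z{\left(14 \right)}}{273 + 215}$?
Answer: $- \frac{47731}{95648} \approx -0.49903$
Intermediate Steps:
$z{\left(A \right)} = \frac{A - \frac{10}{A}}{2 A}$
$\frac{-244 + z{\left(14 \right)}}{273 + 215} = \frac{-244 + \left(\frac{1}{2} - \frac{5}{196}\right)}{273 + 215} = \frac{-244 + \left(\frac{1}{2} - \frac{5}{196}\right)}{488} = \frac{-244 + \frac{93}{196}}{488} = \frac{1}{488} \left(- \frac{47731}{196}\right) = - \frac{47731}{95648}$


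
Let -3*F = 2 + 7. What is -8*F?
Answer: 24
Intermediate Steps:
F = -3 (F = -(2 + 7)/3 = -⅓*9 = -3)
-8*F = -8*(-3) = 24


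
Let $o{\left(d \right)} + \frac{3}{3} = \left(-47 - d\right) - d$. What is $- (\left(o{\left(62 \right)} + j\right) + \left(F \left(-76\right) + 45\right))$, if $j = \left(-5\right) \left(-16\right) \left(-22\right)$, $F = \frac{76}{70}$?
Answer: $\frac{68933}{35} \approx 1969.5$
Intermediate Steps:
$F = \frac{38}{35}$ ($F = 76 \cdot \frac{1}{70} = \frac{38}{35} \approx 1.0857$)
$j = -1760$ ($j = 80 \left(-22\right) = -1760$)
$o{\left(d \right)} = -48 - 2 d$ ($o{\left(d \right)} = -1 - \left(47 + 2 d\right) = -48 - 2 d$)
$- (\left(o{\left(62 \right)} + j\right) + \left(F \left(-76\right) + 45\right)) = - (\left(\left(-48 - 124\right) - 1760\right) + \left(\frac{38}{35} \left(-76\right) + 45\right)) = - (\left(\left(-48 - 124\right) - 1760\right) + \left(- \frac{2888}{35} + 45\right)) = - (\left(-172 - 1760\right) - \frac{1313}{35}) = - (-1932 - \frac{1313}{35}) = \left(-1\right) \left(- \frac{68933}{35}\right) = \frac{68933}{35}$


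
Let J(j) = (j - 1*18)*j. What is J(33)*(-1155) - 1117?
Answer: -572842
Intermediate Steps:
J(j) = j*(-18 + j) (J(j) = (j - 18)*j = (-18 + j)*j = j*(-18 + j))
J(33)*(-1155) - 1117 = (33*(-18 + 33))*(-1155) - 1117 = (33*15)*(-1155) - 1117 = 495*(-1155) - 1117 = -571725 - 1117 = -572842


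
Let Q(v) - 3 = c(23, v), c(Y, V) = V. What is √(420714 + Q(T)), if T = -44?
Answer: √420673 ≈ 648.59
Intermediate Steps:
Q(v) = 3 + v
√(420714 + Q(T)) = √(420714 + (3 - 44)) = √(420714 - 41) = √420673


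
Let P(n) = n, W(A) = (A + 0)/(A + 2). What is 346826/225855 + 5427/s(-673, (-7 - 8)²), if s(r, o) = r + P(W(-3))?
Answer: -2965199/451710 ≈ -6.5644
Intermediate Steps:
W(A) = A/(2 + A)
s(r, o) = 3 + r (s(r, o) = r - 3/(2 - 3) = r - 3/(-1) = r - 3*(-1) = r + 3 = 3 + r)
346826/225855 + 5427/s(-673, (-7 - 8)²) = 346826/225855 + 5427/(3 - 673) = 346826*(1/225855) + 5427/(-670) = 346826/225855 + 5427*(-1/670) = 346826/225855 - 81/10 = -2965199/451710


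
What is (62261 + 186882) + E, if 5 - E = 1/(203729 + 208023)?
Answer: 102587187295/411752 ≈ 2.4915e+5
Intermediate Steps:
E = 2058759/411752 (E = 5 - 1/(203729 + 208023) = 5 - 1/411752 = 2058759/411752 ≈ 5.0000)
(62261 + 186882) + E = (62261 + 186882) + 2058759/411752 = 249143 + 2058759/411752 = 102587187295/411752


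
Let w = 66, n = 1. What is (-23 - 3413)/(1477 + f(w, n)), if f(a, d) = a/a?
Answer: -1718/739 ≈ -2.3248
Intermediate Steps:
f(a, d) = 1
(-23 - 3413)/(1477 + f(w, n)) = (-23 - 3413)/(1477 + 1) = -3436/1478 = -3436*1/1478 = -1718/739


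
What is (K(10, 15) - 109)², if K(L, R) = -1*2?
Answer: 12321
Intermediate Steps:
K(L, R) = -2
(K(10, 15) - 109)² = (-2 - 109)² = (-111)² = 12321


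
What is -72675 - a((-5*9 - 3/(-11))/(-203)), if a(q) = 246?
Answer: -72921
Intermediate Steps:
-72675 - a((-5*9 - 3/(-11))/(-203)) = -72675 - 1*246 = -72675 - 246 = -72921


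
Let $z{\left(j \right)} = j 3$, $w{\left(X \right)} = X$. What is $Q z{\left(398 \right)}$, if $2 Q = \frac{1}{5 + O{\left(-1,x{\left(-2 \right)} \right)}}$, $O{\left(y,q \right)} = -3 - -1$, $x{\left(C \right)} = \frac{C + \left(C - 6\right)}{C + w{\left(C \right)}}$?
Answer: $199$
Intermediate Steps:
$x{\left(C \right)} = \frac{-6 + 2 C}{2 C}$ ($x{\left(C \right)} = \frac{C + \left(C - 6\right)}{C + C} = \frac{C + \left(C - 6\right)}{2 C} = \left(C + \left(-6 + C\right)\right) \frac{1}{2 C} = \left(-6 + 2 C\right) \frac{1}{2 C} = \frac{-6 + 2 C}{2 C}$)
$O{\left(y,q \right)} = -2$ ($O{\left(y,q \right)} = -3 + 1 = -2$)
$z{\left(j \right)} = 3 j$
$Q = \frac{1}{6}$ ($Q = \frac{1}{2 \left(5 - 2\right)} = \frac{1}{2 \cdot 3} = \frac{1}{2} \cdot \frac{1}{3} = \frac{1}{6} \approx 0.16667$)
$Q z{\left(398 \right)} = \frac{3 \cdot 398}{6} = \frac{1}{6} \cdot 1194 = 199$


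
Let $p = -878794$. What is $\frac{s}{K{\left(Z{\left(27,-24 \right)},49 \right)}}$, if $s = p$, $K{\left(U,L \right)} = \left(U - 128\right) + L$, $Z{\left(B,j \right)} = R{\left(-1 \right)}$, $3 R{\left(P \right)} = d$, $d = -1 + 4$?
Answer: $\frac{439397}{39} \approx 11267.0$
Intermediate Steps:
$d = 3$
$R{\left(P \right)} = 1$ ($R{\left(P \right)} = \frac{1}{3} \cdot 3 = 1$)
$Z{\left(B,j \right)} = 1$
$K{\left(U,L \right)} = -128 + L + U$ ($K{\left(U,L \right)} = \left(-128 + U\right) + L = -128 + L + U$)
$s = -878794$
$\frac{s}{K{\left(Z{\left(27,-24 \right)},49 \right)}} = - \frac{878794}{-128 + 49 + 1} = - \frac{878794}{-78} = \left(-878794\right) \left(- \frac{1}{78}\right) = \frac{439397}{39}$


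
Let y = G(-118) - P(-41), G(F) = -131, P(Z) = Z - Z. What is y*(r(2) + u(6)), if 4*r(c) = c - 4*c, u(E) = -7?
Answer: 2227/2 ≈ 1113.5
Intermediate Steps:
P(Z) = 0
r(c) = -3*c/4 (r(c) = (c - 4*c)/4 = (-3*c)/4 = -3*c/4)
y = -131 (y = -131 - 1*0 = -131 + 0 = -131)
y*(r(2) + u(6)) = -131*(-¾*2 - 7) = -131*(-3/2 - 7) = -131*(-17/2) = 2227/2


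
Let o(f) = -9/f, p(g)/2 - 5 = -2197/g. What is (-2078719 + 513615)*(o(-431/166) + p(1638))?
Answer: -458282797552/27153 ≈ -1.6878e+7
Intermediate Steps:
p(g) = 10 - 4394/g (p(g) = 10 + 2*(-2197/g) = 10 - 4394/g)
(-2078719 + 513615)*(o(-431/166) + p(1638)) = (-2078719 + 513615)*(-9/((-431/166)) + (10 - 4394/1638)) = -1565104*(-9/((-431*1/166)) + (10 - 4394*1/1638)) = -1565104*(-9/(-431/166) + (10 - 169/63)) = -1565104*(-9*(-166/431) + 461/63) = -1565104*(1494/431 + 461/63) = -1565104*292813/27153 = -458282797552/27153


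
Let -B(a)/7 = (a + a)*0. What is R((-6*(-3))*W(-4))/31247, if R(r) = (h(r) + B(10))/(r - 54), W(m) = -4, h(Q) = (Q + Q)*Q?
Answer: -576/218729 ≈ -0.0026334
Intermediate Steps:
h(Q) = 2*Q² (h(Q) = (2*Q)*Q = 2*Q²)
B(a) = 0 (B(a) = -7*(a + a)*0 = -7*2*a*0 = -7*0 = 0)
R(r) = 2*r²/(-54 + r) (R(r) = (2*r² + 0)/(r - 54) = (2*r²)/(-54 + r) = 2*r²/(-54 + r))
R((-6*(-3))*W(-4))/31247 = (2*(-6*(-3)*(-4))²/(-54 - 6*(-3)*(-4)))/31247 = (2*(18*(-4))²/(-54 + 18*(-4)))*(1/31247) = (2*(-72)²/(-54 - 72))*(1/31247) = (2*5184/(-126))*(1/31247) = (2*5184*(-1/126))*(1/31247) = -576/7*1/31247 = -576/218729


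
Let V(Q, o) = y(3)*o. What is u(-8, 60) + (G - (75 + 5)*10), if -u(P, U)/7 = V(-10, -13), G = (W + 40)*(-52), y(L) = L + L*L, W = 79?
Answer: -5896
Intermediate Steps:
y(L) = L + L²
G = -6188 (G = (79 + 40)*(-52) = 119*(-52) = -6188)
V(Q, o) = 12*o (V(Q, o) = (3*(1 + 3))*o = (3*4)*o = 12*o)
u(P, U) = 1092 (u(P, U) = -84*(-13) = -7*(-156) = 1092)
u(-8, 60) + (G - (75 + 5)*10) = 1092 + (-6188 - (75 + 5)*10) = 1092 + (-6188 - 80*10) = 1092 + (-6188 - 1*800) = 1092 + (-6188 - 800) = 1092 - 6988 = -5896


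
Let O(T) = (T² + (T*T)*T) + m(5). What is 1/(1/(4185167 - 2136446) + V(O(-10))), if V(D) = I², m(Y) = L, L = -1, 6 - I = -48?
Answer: 2048721/5974070437 ≈ 0.00034294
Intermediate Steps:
I = 54 (I = 6 - 1*(-48) = 6 + 48 = 54)
m(Y) = -1
O(T) = -1 + T² + T³ (O(T) = (T² + (T*T)*T) - 1 = (T² + T²*T) - 1 = (T² + T³) - 1 = -1 + T² + T³)
V(D) = 2916 (V(D) = 54² = 2916)
1/(1/(4185167 - 2136446) + V(O(-10))) = 1/(1/(4185167 - 2136446) + 2916) = 1/(1/2048721 + 2916) = 1/(5974070437/2048721) = 2048721/5974070437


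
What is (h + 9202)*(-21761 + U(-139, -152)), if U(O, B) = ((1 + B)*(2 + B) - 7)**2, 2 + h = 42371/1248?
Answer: 738518994085631/156 ≈ 4.7341e+12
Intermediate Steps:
h = 39875/1248 (h = -2 + 42371/1248 = 39875/1248 ≈ 31.951)
U(O, B) = (-7 + (1 + B)*(2 + B))**2
(h + 9202)*(-21761 + U(-139, -152)) = (39875/1248 + 9202)*(-21761 + (-5 + (-152)**2 + 3*(-152))**2) = 11523971*(-21761 + (-5 + 23104 - 456)**2)/1248 = 11523971*(-21761 + 22643**2)/1248 = 11523971*(-21761 + 512705449)/1248 = (11523971/1248)*512683688 = 738518994085631/156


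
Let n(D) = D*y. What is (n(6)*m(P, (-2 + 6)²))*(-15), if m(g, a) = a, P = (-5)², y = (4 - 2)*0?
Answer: 0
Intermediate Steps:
y = 0 (y = 2*0 = 0)
P = 25
n(D) = 0 (n(D) = D*0 = 0)
(n(6)*m(P, (-2 + 6)²))*(-15) = (0*(-2 + 6)²)*(-15) = (0*4²)*(-15) = (0*16)*(-15) = 0*(-15) = 0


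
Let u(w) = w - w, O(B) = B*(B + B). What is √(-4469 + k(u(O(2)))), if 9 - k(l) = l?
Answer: 2*I*√1115 ≈ 66.783*I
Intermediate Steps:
O(B) = 2*B² (O(B) = B*(2*B) = 2*B²)
u(w) = 0
k(l) = 9 - l
√(-4469 + k(u(O(2)))) = √(-4469 + (9 - 1*0)) = √(-4469 + (9 + 0)) = √(-4469 + 9) = √(-4460) = 2*I*√1115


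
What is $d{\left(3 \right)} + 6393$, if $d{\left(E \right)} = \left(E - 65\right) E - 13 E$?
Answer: $6168$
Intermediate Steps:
$d{\left(E \right)} = - 13 E + E \left(-65 + E\right)$ ($d{\left(E \right)} = \left(E - 65\right) E - 13 E = \left(-65 + E\right) E - 13 E = E \left(-65 + E\right) - 13 E = - 13 E + E \left(-65 + E\right)$)
$d{\left(3 \right)} + 6393 = 3 \left(-78 + 3\right) + 6393 = 3 \left(-75\right) + 6393 = -225 + 6393 = 6168$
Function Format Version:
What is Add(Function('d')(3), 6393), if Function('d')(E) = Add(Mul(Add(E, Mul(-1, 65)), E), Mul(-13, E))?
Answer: 6168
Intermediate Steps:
Function('d')(E) = Add(Mul(-13, E), Mul(E, Add(-65, E))) (Function('d')(E) = Add(Mul(Add(E, -65), E), Mul(-13, E)) = Add(Mul(Add(-65, E), E), Mul(-13, E)) = Add(Mul(E, Add(-65, E)), Mul(-13, E)) = Add(Mul(-13, E), Mul(E, Add(-65, E))))
Add(Function('d')(3), 6393) = Add(Mul(3, Add(-78, 3)), 6393) = Add(Mul(3, -75), 6393) = Add(-225, 6393) = 6168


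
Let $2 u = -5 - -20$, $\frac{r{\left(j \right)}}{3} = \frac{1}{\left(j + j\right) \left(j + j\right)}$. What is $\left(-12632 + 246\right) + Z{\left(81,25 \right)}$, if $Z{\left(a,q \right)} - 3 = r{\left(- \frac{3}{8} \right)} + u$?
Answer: $- \frac{74221}{6} \approx -12370.0$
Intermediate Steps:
$r{\left(j \right)} = \frac{3}{4 j^{2}}$ ($r{\left(j \right)} = \frac{3}{\left(j + j\right) \left(j + j\right)} = \frac{3}{2 j 2 j} = \frac{3}{4 j^{2}}$)
$u = \frac{15}{2}$ ($u = \frac{-5 - -20}{2} = \frac{-5 + 20}{2} = \frac{1}{2} \cdot 15 = \frac{15}{2} \approx 7.5$)
$Z{\left(a,q \right)} = \frac{95}{6}$ ($Z{\left(a,q \right)} = 3 + \left(\frac{3}{4 \cdot \frac{9}{64}} + \frac{15}{2}\right) = 3 + \left(\frac{3}{4} \cdot \frac{64}{9} + \frac{15}{2}\right) = 3 + \left(\frac{16}{3} + \frac{15}{2}\right) = 3 + \frac{77}{6} = \frac{95}{6}$)
$\left(-12632 + 246\right) + Z{\left(81,25 \right)} = \left(-12632 + 246\right) + \frac{95}{6} = -12386 + \frac{95}{6} = - \frac{74221}{6}$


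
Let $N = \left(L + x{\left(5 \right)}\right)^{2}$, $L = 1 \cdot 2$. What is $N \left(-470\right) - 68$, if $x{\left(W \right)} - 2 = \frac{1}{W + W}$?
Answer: $- \frac{79687}{10} \approx -7968.7$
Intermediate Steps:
$x{\left(W \right)} = 2 + \frac{1}{2 W}$ ($x{\left(W \right)} = 2 + \frac{1}{W + W} = 2 + \frac{1}{2 W}$)
$L = 2$
$N = \frac{1681}{100}$ ($N = \left(2 + \left(2 + \frac{1}{2 \cdot 5}\right)\right)^{2} = \left(2 + \left(2 + \frac{1}{2} \cdot \frac{1}{5}\right)\right)^{2} = \left(2 + \left(2 + \frac{1}{10}\right)\right)^{2} = \left(2 + \frac{21}{10}\right)^{2} = \left(\frac{41}{10}\right)^{2} = \frac{1681}{100} \approx 16.81$)
$N \left(-470\right) - 68 = \frac{1681}{100} \left(-470\right) - 68 = - \frac{79007}{10} - 68 = - \frac{79687}{10}$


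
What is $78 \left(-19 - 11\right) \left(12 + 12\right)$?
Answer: $-56160$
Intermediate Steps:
$78 \left(-19 - 11\right) \left(12 + 12\right) = 78 \left(\left(-30\right) 24\right) = 78 \left(-720\right) = -56160$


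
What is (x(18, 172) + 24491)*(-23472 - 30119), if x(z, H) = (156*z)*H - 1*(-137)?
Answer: -27203005964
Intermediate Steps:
x(z, H) = 137 + 156*H*z (x(z, H) = 156*H*z + 137 = 137 + 156*H*z)
(x(18, 172) + 24491)*(-23472 - 30119) = ((137 + 156*172*18) + 24491)*(-23472 - 30119) = ((137 + 482976) + 24491)*(-53591) = (483113 + 24491)*(-53591) = 507604*(-53591) = -27203005964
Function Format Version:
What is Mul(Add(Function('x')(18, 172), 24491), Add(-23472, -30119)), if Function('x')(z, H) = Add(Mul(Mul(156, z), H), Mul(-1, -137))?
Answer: -27203005964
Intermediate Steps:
Function('x')(z, H) = Add(137, Mul(156, H, z)) (Function('x')(z, H) = Add(Mul(156, H, z), 137) = Add(137, Mul(156, H, z)))
Mul(Add(Function('x')(18, 172), 24491), Add(-23472, -30119)) = Mul(Add(Add(137, Mul(156, 172, 18)), 24491), Add(-23472, -30119)) = Mul(Add(Add(137, 482976), 24491), -53591) = Mul(Add(483113, 24491), -53591) = Mul(507604, -53591) = -27203005964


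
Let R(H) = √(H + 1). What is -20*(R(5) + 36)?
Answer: -720 - 20*√6 ≈ -768.99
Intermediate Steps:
R(H) = √(1 + H)
-20*(R(5) + 36) = -20*(√(1 + 5) + 36) = -20*(√6 + 36) = -20*(36 + √6) = -720 - 20*√6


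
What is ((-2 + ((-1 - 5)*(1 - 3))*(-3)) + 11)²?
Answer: 729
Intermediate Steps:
((-2 + ((-1 - 5)*(1 - 3))*(-3)) + 11)² = ((-2 - 6*(-2)*(-3)) + 11)² = ((-2 + 12*(-3)) + 11)² = ((-2 - 36) + 11)² = (-38 + 11)² = (-27)² = 729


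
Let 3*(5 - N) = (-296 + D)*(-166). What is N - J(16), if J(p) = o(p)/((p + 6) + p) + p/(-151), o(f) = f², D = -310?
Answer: -96207987/2869 ≈ -33534.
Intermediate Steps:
N = -33527 (N = 5 - (-296 - 310)*(-166)/3 = 5 - (-202)*(-166) = 5 - ⅓*100596 = 5 - 33532 = -33527)
J(p) = -p/151 + p²/(6 + 2*p) (J(p) = p²/((p + 6) + p) + p/(-151) = p²/((6 + p) + p) + p*(-1/151) = p²/(6 + 2*p) - p/151 = -p/151 + p²/(6 + 2*p))
N - J(16) = -33527 - 16*(-6 + 149*16)/(302*(3 + 16)) = -33527 - 16*(-6 + 2384)/(302*19) = -33527 - 16*2378/(302*19) = -33527 - 1*19024/2869 = -33527 - 19024/2869 = -96207987/2869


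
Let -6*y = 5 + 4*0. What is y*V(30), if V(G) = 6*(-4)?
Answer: 20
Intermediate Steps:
V(G) = -24
y = -⅚ (y = -(5 + 4*0)/6 = -(5 + 0)/6 = -⅙*5 = -⅚ ≈ -0.83333)
y*V(30) = -⅚*(-24) = 20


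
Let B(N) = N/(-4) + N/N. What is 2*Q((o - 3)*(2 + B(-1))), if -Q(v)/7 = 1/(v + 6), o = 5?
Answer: -28/25 ≈ -1.1200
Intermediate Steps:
B(N) = 1 - N/4 (B(N) = N*(-1/4) + 1 = -N/4 + 1 = 1 - N/4)
Q(v) = -7/(6 + v) (Q(v) = -7/(v + 6) = -7/(6 + v))
2*Q((o - 3)*(2 + B(-1))) = 2*(-7/(6 + (5 - 3)*(2 + (1 - 1/4*(-1))))) = 2*(-7/(6 + 2*(2 + (1 + 1/4)))) = 2*(-7/(6 + 2*(2 + 5/4))) = 2*(-7/(6 + 2*(13/4))) = 2*(-7/(6 + 13/2)) = 2*(-7/25/2) = 2*(-7*2/25) = 2*(-14/25) = -28/25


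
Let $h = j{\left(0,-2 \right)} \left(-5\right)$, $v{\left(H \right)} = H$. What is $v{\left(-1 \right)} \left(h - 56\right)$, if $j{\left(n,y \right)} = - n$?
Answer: $56$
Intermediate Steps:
$h = 0$ ($h = \left(-1\right) 0 \left(-5\right) = 0 \left(-5\right) = 0$)
$v{\left(-1 \right)} \left(h - 56\right) = - (0 - 56) = \left(-1\right) \left(-56\right) = 56$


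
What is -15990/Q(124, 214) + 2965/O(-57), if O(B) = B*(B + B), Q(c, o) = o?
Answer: -51634255/695286 ≈ -74.263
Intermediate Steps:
O(B) = 2*B² (O(B) = B*(2*B) = 2*B²)
-15990/Q(124, 214) + 2965/O(-57) = -15990/214 + 2965/((2*(-57)²)) = -15990*1/214 + 2965/((2*3249)) = -7995/107 + 2965/6498 = -51634255/695286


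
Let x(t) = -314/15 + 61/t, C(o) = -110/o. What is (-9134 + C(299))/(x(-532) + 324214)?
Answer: -21794784480/773530867343 ≈ -0.028176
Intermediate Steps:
x(t) = -314/15 + 61/t (x(t) = -314*1/15 + 61/t = -314/15 + 61/t)
(-9134 + C(299))/(x(-532) + 324214) = (-9134 - 110/299)/((-314/15 + 61/(-532)) + 324214) = (-9134 - 110*1/299)/((-314/15 + 61*(-1/532)) + 324214) = (-9134 - 110/299)/((-314/15 - 61/532) + 324214) = -2731176/(299*(-167963/7980 + 324214)) = -2731176/(299*2587059757/7980) = -2731176/299*7980/2587059757 = -21794784480/773530867343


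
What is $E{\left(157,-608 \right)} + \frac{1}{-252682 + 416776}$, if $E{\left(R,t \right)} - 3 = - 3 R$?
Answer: $- \frac{76795991}{164094} \approx -468.0$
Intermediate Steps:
$E{\left(R,t \right)} = 3 - 3 R$
$E{\left(157,-608 \right)} + \frac{1}{-252682 + 416776} = \left(3 - 471\right) + \frac{1}{-252682 + 416776} = \left(3 - 471\right) + \frac{1}{164094} = -468 + \frac{1}{164094} = - \frac{76795991}{164094}$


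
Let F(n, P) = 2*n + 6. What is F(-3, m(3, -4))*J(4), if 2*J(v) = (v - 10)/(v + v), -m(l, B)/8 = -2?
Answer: 0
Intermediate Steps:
m(l, B) = 16 (m(l, B) = -8*(-2) = 16)
F(n, P) = 6 + 2*n
J(v) = (-10 + v)/(4*v) (J(v) = ((v - 10)/(v + v))/2 = ((-10 + v)/((2*v)))/2 = ((-10 + v)*(1/(2*v)))/2 = ((-10 + v)/(2*v))/2 = (-10 + v)/(4*v))
F(-3, m(3, -4))*J(4) = (6 + 2*(-3))*((¼)*(-10 + 4)/4) = (6 - 6)*((¼)*(¼)*(-6)) = 0*(-3/8) = 0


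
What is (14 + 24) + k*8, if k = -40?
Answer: -282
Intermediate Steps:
(14 + 24) + k*8 = (14 + 24) - 40*8 = 38 - 320 = -282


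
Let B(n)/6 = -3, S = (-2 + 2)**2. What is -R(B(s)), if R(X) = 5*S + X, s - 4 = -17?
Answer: 18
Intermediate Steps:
s = -13 (s = 4 - 17 = -13)
S = 0 (S = 0**2 = 0)
B(n) = -18 (B(n) = 6*(-3) = -18)
R(X) = X (R(X) = 5*0 + X = 0 + X = X)
-R(B(s)) = -1*(-18) = 18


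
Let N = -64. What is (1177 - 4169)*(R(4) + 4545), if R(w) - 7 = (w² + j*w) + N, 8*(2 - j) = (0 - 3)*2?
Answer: -13508880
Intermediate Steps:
j = 11/4 (j = 2 - (0 - 3)*2/8 = 2 - (-3)*2/8 = 2 - ⅛*(-6) = 2 + ¾ = 11/4 ≈ 2.7500)
R(w) = -57 + w² + 11*w/4 (R(w) = 7 + ((w² + 11*w/4) - 64) = 7 + (-64 + w² + 11*w/4) = -57 + w² + 11*w/4)
(1177 - 4169)*(R(4) + 4545) = (1177 - 4169)*((-57 + 4² + (11/4)*4) + 4545) = -2992*((-57 + 16 + 11) + 4545) = -2992*(-30 + 4545) = -2992*4515 = -13508880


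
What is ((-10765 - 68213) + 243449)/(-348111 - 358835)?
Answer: -164471/706946 ≈ -0.23265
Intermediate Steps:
((-10765 - 68213) + 243449)/(-348111 - 358835) = (-78978 + 243449)/(-706946) = 164471*(-1/706946) = -164471/706946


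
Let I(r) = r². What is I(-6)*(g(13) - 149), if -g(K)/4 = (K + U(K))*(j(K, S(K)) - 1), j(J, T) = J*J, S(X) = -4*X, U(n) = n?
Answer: -634356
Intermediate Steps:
j(J, T) = J²
g(K) = -8*K*(-1 + K²) (g(K) = -4*(K + K)*(K² - 1) = -4*2*K*(-1 + K²) = -8*K*(-1 + K²))
I(-6)*(g(13) - 149) = (-6)²*(8*13*(1 - 1*13²) - 149) = 36*(8*13*(1 - 1*169) - 149) = 36*(8*13*(1 - 169) - 149) = 36*(8*13*(-168) - 149) = 36*(-17472 - 149) = 36*(-17621) = -634356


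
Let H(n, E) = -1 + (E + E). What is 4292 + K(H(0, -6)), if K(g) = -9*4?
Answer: 4256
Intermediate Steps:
H(n, E) = -1 + 2*E
K(g) = -36
4292 + K(H(0, -6)) = 4292 - 36 = 4256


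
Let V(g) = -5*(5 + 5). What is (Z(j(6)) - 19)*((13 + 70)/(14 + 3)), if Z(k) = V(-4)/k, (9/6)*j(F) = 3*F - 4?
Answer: -28303/238 ≈ -118.92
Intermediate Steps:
V(g) = -50 (V(g) = -5*10 = -50)
j(F) = -8/3 + 2*F (j(F) = 2*(3*F - 4)/3 = 2*(-4 + 3*F)/3 = -8/3 + 2*F)
Z(k) = -50/k
(Z(j(6)) - 19)*((13 + 70)/(14 + 3)) = (-50/(-8/3 + 2*6) - 19)*((13 + 70)/(14 + 3)) = (-50/(-8/3 + 12) - 19)*(83/17) = (-50/28/3 - 19)*(83*(1/17)) = (-50*3/28 - 19)*(83/17) = (-75/14 - 19)*(83/17) = -341/14*83/17 = -28303/238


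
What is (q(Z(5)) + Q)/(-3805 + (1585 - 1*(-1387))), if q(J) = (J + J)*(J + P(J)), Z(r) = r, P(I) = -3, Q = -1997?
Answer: 1977/833 ≈ 2.3733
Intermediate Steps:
q(J) = 2*J*(-3 + J) (q(J) = (J + J)*(J - 3) = (2*J)*(-3 + J) = 2*J*(-3 + J))
(q(Z(5)) + Q)/(-3805 + (1585 - 1*(-1387))) = (2*5*(-3 + 5) - 1997)/(-3805 + (1585 - 1*(-1387))) = (2*5*2 - 1997)/(-3805 + (1585 + 1387)) = (20 - 1997)/(-3805 + 2972) = -1977/(-833) = -1977*(-1/833) = 1977/833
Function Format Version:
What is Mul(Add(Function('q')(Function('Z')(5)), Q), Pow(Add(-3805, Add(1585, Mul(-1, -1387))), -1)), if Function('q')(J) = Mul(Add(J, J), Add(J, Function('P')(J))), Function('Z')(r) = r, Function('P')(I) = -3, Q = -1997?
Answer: Rational(1977, 833) ≈ 2.3733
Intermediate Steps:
Function('q')(J) = Mul(2, J, Add(-3, J)) (Function('q')(J) = Mul(Add(J, J), Add(J, -3)) = Mul(Mul(2, J), Add(-3, J)) = Mul(2, J, Add(-3, J)))
Mul(Add(Function('q')(Function('Z')(5)), Q), Pow(Add(-3805, Add(1585, Mul(-1, -1387))), -1)) = Mul(Add(Mul(2, 5, Add(-3, 5)), -1997), Pow(Add(-3805, Add(1585, Mul(-1, -1387))), -1)) = Mul(Add(Mul(2, 5, 2), -1997), Pow(Add(-3805, Add(1585, 1387)), -1)) = Mul(Add(20, -1997), Pow(Add(-3805, 2972), -1)) = Mul(-1977, Pow(-833, -1)) = Mul(-1977, Rational(-1, 833)) = Rational(1977, 833)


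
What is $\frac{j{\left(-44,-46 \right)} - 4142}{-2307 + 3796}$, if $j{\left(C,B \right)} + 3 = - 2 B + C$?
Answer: $- \frac{4097}{1489} \approx -2.7515$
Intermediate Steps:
$j{\left(C,B \right)} = -3 + C - 2 B$ ($j{\left(C,B \right)} = -3 - \left(- C + 2 B\right) = -3 + C - 2 B$)
$\frac{j{\left(-44,-46 \right)} - 4142}{-2307 + 3796} = \frac{\left(-3 - 44 - -92\right) - 4142}{-2307 + 3796} = \frac{\left(-3 - 44 + 92\right) - 4142}{1489} = \left(45 - 4142\right) \frac{1}{1489} = \left(-4097\right) \frac{1}{1489} = - \frac{4097}{1489}$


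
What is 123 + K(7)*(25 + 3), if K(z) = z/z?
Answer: 151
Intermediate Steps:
K(z) = 1
123 + K(7)*(25 + 3) = 123 + 1*(25 + 3) = 123 + 1*28 = 123 + 28 = 151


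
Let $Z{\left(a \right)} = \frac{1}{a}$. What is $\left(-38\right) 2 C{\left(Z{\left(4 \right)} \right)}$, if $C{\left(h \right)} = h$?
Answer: $-19$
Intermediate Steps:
$\left(-38\right) 2 C{\left(Z{\left(4 \right)} \right)} = \frac{\left(-38\right) 2}{4} = \left(-76\right) \frac{1}{4} = -19$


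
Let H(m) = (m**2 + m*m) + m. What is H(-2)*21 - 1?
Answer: 125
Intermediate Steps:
H(m) = m + 2*m**2 (H(m) = (m**2 + m**2) + m = 2*m**2 + m = m + 2*m**2)
H(-2)*21 - 1 = -2*(1 + 2*(-2))*21 - 1 = -2*(1 - 4)*21 - 1 = -2*(-3)*21 - 1 = 6*21 - 1 = 126 - 1 = 125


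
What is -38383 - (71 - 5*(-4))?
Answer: -38474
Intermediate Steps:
-38383 - (71 - 5*(-4)) = -38383 - (71 + 20) = -38383 - 1*91 = -38383 - 91 = -38474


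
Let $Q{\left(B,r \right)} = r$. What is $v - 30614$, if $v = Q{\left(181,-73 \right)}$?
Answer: $-30687$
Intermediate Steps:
$v = -73$
$v - 30614 = -73 - 30614 = -30687$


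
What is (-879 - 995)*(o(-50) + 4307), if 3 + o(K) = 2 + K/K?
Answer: -8071318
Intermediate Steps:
o(K) = 0 (o(K) = -3 + (2 + K/K) = -3 + (2 + 1) = -3 + 3 = 0)
(-879 - 995)*(o(-50) + 4307) = (-879 - 995)*(0 + 4307) = -1874*4307 = -8071318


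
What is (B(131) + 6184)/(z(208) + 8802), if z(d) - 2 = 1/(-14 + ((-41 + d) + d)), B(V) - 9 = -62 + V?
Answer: 2260582/3178245 ≈ 0.71127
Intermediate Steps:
B(V) = -53 + V (B(V) = 9 + (-62 + V) = -53 + V)
z(d) = 2 + 1/(-55 + 2*d) (z(d) = 2 + 1/(-14 + ((-41 + d) + d)) = 2 + 1/(-14 + (-41 + 2*d)) = 2 + 1/(-55 + 2*d))
(B(131) + 6184)/(z(208) + 8802) = ((-53 + 131) + 6184)/((-109 + 4*208)/(-55 + 2*208) + 8802) = (78 + 6184)/((-109 + 832)/(-55 + 416) + 8802) = 6262/(723/361 + 8802) = 6262/(3178245/361) = 6262*(361/3178245) = 2260582/3178245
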